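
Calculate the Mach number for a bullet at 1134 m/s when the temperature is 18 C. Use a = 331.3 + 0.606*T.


a = 331.3 + 0.606*(18) = 342.208 m/s
M = v/a = 1134/342.208 = 3.314

3.314


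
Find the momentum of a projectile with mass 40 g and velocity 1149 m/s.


p = m*v = 0.04*1149 = 45.96 kg·m/s

45.96 kg·m/s


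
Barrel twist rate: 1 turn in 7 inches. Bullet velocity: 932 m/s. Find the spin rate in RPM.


twist_m = 7*0.0254 = 0.1778 m
spin = v/twist = 932/0.1778 = 5241.845 rev/s
RPM = spin*60 = 5241.845*60 ≈ 314511 RPM

314511 RPM


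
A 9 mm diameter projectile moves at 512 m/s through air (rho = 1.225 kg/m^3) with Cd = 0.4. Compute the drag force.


A = pi*(d/2)^2 = pi*(9/2000)^2 = 6.36173e-05 m^2
Fd = 0.5*Cd*rho*A*v^2 = 0.5*0.4*1.225*6.36173e-05*512^2 = 4.086 N

4.086 N


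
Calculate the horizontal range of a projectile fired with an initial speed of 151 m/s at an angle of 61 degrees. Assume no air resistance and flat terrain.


R = v0^2 * sin(2*theta) / g = 151^2 * sin(2*61°) / 9.81 = 1971 m

1971 m


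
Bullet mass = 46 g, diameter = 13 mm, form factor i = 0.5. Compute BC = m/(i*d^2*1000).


BC = m/(i*d^2*1000) = 46/(0.5 * 13^2 * 1000) = 0.0005444

0.0005444


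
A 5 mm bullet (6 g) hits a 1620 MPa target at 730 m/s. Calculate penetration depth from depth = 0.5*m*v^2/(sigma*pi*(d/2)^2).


A = pi*(d/2)^2 = pi*(5/2)^2 = 19.635 mm^2
E = 0.5*m*v^2 = 0.5*0.006*730^2 = 1598.7 J
depth = E/(sigma*A) = 1598.7 J / (1620 MPa * 19.635 mm^2) = 1598.7/(1620 * 19.635) m = 0.05026 m ≈ 50.26 mm

50.26 mm


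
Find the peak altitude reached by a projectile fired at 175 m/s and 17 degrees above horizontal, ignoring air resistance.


H = (v0*sin(theta))^2 / (2g) = (175*sin(17°))^2 / (2*9.81) = 133.4 m

133.4 m


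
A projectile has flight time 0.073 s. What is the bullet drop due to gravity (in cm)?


drop = 0.5*g*t^2 = 0.5*9.81*0.073^2 = 0.0261387 m ≈ 2.614 cm

2.614 cm


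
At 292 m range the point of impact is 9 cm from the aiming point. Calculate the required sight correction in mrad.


1 mrad subtends 1 cm per 10 m of range, so adj = error_cm / (dist_m / 10) = 9 / (292/10) = 0.3082 mrad

0.3082 mrad


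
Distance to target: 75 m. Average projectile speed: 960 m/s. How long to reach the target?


t = d/v = 75/960 = 0.07812 s

0.07812 s


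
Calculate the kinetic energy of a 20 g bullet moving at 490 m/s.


E = 0.5*m*v^2 = 0.5*0.02*490^2 = 2401 J

2401 J


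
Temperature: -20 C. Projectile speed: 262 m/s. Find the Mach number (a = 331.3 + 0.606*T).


a = 331.3 + 0.606*(-20) = 319.18 m/s
M = v/a = 262/319.18 = 0.8209

0.8209


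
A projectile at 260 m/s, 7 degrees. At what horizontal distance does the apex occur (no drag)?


R = v0^2*sin(2*theta)/g = 260^2*sin(2*7°)/9.81 = 1667.07 m
apex_dist = R/2 = 1667.07/2 = 833.5 m

833.5 m


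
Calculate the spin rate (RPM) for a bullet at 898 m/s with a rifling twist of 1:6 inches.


twist_m = 6*0.0254 = 0.1524 m
spin = v/twist = 898/0.1524 = 5892.388 rev/s
RPM = spin*60 = 5892.388*60 ≈ 353543 RPM

353543 RPM


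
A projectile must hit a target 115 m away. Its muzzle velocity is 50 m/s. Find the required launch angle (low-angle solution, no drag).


sin(2*theta) = R*g/v0^2 = 115*9.81/50^2 = 0.45126, theta = arcsin(0.45126)/2 = 13.41°

13.41 degrees


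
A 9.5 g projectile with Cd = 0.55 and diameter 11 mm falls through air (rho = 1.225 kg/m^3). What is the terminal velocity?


A = pi*(d/2)^2 = pi*(11/2000)^2 = 9.50332e-05 m^2
vt = sqrt(2mg/(Cd*rho*A)) = sqrt(2*0.0095*9.81/(0.55 * 1.225 * 9.50332e-05)) = 53.95 m/s

53.95 m/s


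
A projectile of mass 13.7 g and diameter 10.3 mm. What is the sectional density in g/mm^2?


SD = m/d^2 = 13.7/10.3^2 = 0.1291 g/mm^2

0.1291 g/mm^2


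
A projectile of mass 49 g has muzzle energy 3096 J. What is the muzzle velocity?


v = sqrt(2*E/m) = sqrt(2*3096/0.049) = 355.5 m/s

355.5 m/s


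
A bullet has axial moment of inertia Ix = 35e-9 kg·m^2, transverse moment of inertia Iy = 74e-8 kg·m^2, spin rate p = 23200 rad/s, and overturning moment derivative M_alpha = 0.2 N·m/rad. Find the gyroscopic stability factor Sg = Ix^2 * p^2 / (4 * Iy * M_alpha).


Sg = Ix^2 * p^2 / (4 * Iy * M_alpha) = (35e-9)^2 * 23200^2 / (4 * 74e-8 * 0.2) = 1.114

1.114


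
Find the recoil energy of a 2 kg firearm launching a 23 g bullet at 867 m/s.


v_r = m_p*v_p/m_gun = 0.023*867/2 = 9.9705 m/s, E_r = 0.5*m_gun*v_r^2 = 0.5*2*9.9705^2 = 99.41 J

99.41 J


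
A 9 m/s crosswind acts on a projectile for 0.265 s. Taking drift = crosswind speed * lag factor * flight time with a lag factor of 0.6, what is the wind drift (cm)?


drift = v_wind * lag * t = 9 * 0.6 * 0.265 = 1.431 m ≈ 143.1 cm

143.1 cm


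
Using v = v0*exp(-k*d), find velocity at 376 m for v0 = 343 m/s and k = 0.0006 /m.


v = v0*exp(-k*d) = 343*exp(-0.0006*376) = 273.7 m/s

273.7 m/s


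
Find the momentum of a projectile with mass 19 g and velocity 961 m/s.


p = m*v = 0.019*961 = 18.26 kg·m/s

18.26 kg·m/s


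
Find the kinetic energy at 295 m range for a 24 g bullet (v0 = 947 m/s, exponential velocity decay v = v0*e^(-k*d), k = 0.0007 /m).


v = v0*exp(-k*d) = 947*exp(-0.0007*295) = 770.315 m/s
E = 0.5*m*v^2 = 0.5*0.024*770.315^2 = 7121 J

7121 J


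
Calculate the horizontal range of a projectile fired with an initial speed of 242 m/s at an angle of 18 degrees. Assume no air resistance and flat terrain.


R = v0^2 * sin(2*theta) / g = 242^2 * sin(2*18°) / 9.81 = 3509 m

3509 m


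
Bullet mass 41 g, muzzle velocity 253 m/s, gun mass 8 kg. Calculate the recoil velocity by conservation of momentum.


v_recoil = m_p * v_p / m_gun = 0.041 * 253 / 8 = 1.297 m/s

1.297 m/s


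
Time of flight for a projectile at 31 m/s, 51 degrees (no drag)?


T = 2*v0*sin(theta)/g = 2*31*sin(51°)/9.81 = 4.912 s

4.912 s


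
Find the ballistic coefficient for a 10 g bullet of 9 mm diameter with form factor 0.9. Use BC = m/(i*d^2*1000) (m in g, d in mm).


BC = m/(i*d^2*1000) = 10/(0.9 * 9^2 * 1000) = 0.0001372

0.0001372


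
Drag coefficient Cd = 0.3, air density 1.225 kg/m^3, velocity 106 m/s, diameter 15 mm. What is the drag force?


A = pi*(d/2)^2 = pi*(15/2000)^2 = 1.76715e-04 m^2
Fd = 0.5*Cd*rho*A*v^2 = 0.5*0.3*1.225*1.76715e-04*106^2 = 0.3648 N

0.3648 N


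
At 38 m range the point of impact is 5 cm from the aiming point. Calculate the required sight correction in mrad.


1 mrad subtends 1 cm per 10 m of range, so adj = error_cm / (dist_m / 10) = 5 / (38/10) = 1.316 mrad

1.316 mrad


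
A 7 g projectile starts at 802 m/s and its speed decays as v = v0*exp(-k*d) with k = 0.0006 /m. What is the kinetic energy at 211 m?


v = v0*exp(-k*d) = 802*exp(-0.0006*211) = 706.631 m/s
E = 0.5*m*v^2 = 0.5*0.007*706.631^2 = 1748 J

1748 J


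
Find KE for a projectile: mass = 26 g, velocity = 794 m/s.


E = 0.5*m*v^2 = 0.5*0.026*794^2 = 8196 J

8196 J


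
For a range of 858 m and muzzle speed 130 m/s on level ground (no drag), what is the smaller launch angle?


sin(2*theta) = R*g/v0^2 = 858*9.81/130^2 = 0.498046, theta = arcsin(0.498046)/2 = 14.94°

14.94 degrees


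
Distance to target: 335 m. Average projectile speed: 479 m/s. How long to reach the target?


t = d/v = 335/479 = 0.6994 s

0.6994 s


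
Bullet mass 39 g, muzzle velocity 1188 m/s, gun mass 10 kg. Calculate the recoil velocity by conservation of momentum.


v_recoil = m_p * v_p / m_gun = 0.039 * 1188 / 10 = 4.633 m/s

4.633 m/s


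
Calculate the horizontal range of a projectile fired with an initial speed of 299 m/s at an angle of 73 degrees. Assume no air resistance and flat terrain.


R = v0^2 * sin(2*theta) / g = 299^2 * sin(2*73°) / 9.81 = 5096 m

5096 m


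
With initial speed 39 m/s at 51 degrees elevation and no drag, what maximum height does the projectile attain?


H = (v0*sin(theta))^2 / (2g) = (39*sin(51°))^2 / (2*9.81) = 46.82 m

46.82 m


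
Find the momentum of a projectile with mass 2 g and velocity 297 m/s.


p = m*v = 0.002*297 = 0.594 kg·m/s

0.594 kg·m/s


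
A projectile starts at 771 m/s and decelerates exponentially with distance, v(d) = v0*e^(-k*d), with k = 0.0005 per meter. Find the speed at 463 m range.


v = v0*exp(-k*d) = 771*exp(-0.0005*463) = 611.7 m/s

611.7 m/s


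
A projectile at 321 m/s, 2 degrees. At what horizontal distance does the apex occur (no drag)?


R = v0^2*sin(2*theta)/g = 321^2*sin(2*2°)/9.81 = 732.699 m
apex_dist = R/2 = 732.699/2 = 366.3 m

366.3 m


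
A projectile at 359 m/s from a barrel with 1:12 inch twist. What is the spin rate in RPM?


twist_m = 12*0.0254 = 0.3048 m
spin = v/twist = 359/0.3048 = 1177.822 rev/s
RPM = spin*60 = 1177.822*60 ≈ 70669 RPM

70669 RPM


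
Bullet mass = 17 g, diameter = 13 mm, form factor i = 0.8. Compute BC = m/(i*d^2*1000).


BC = m/(i*d^2*1000) = 17/(0.8 * 13^2 * 1000) = 0.0001257

0.0001257


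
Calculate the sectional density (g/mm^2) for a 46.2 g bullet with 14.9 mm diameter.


SD = m/d^2 = 46.2/14.9^2 = 0.2081 g/mm^2

0.2081 g/mm^2


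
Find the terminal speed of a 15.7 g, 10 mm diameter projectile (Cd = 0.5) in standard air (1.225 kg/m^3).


A = pi*(d/2)^2 = pi*(10/2000)^2 = 7.85398e-05 m^2
vt = sqrt(2mg/(Cd*rho*A)) = sqrt(2*0.0157*9.81/(0.5 * 1.225 * 7.85398e-05)) = 80.02 m/s

80.02 m/s


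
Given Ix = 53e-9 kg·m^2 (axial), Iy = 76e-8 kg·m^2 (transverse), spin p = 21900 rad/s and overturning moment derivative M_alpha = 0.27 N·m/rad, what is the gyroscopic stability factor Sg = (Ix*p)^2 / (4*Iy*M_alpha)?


Sg = Ix^2 * p^2 / (4 * Iy * M_alpha) = (53e-9)^2 * 21900^2 / (4 * 76e-8 * 0.27) = 1.641

1.641


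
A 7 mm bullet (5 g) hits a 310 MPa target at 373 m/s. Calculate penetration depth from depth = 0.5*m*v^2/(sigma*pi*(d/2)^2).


A = pi*(d/2)^2 = pi*(7/2)^2 = 38.4845 mm^2
E = 0.5*m*v^2 = 0.5*0.005*373^2 = 347.822 J
depth = E/(sigma*A) = 347.822 J / (310 MPa * 38.4845 mm^2) = 347.822/(310 * 38.4845) m = 0.0291548 m ≈ 29.15 mm

29.15 mm


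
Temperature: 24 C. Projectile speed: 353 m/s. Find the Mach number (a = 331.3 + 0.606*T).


a = 331.3 + 0.606*(24) = 345.844 m/s
M = v/a = 353/345.844 = 1.021

1.021


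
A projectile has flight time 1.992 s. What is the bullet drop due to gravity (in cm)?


drop = 0.5*g*t^2 = 0.5*9.81*1.992^2 = 19.4634 m ≈ 1946 cm

1946 cm


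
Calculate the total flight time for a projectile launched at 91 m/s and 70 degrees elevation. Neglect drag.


T = 2*v0*sin(theta)/g = 2*91*sin(70°)/9.81 = 17.43 s

17.43 s


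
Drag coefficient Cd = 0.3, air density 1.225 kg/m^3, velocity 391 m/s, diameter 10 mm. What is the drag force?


A = pi*(d/2)^2 = pi*(10/2000)^2 = 7.85398e-05 m^2
Fd = 0.5*Cd*rho*A*v^2 = 0.5*0.3*1.225*7.85398e-05*391^2 = 2.206 N

2.206 N


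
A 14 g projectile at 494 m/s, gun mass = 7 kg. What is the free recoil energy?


v_r = m_p*v_p/m_gun = 0.014*494/7 = 0.988 m/s, E_r = 0.5*m_gun*v_r^2 = 0.5*7*0.988^2 = 3.417 J

3.417 J


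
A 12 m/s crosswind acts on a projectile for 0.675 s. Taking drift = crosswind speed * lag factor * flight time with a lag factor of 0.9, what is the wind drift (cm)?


drift = v_wind * lag * t = 12 * 0.9 * 0.675 = 7.29 m ≈ 729 cm

729 cm


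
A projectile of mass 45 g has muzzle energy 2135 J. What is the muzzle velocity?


v = sqrt(2*E/m) = sqrt(2*2135/0.045) = 308 m/s

308 m/s


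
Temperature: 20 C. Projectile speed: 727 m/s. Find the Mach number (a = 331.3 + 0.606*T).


a = 331.3 + 0.606*(20) = 343.42 m/s
M = v/a = 727/343.42 = 2.117

2.117


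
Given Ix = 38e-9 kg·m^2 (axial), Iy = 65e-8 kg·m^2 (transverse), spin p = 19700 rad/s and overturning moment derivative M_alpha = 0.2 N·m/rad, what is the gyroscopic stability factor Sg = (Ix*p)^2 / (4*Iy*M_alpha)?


Sg = Ix^2 * p^2 / (4 * Iy * M_alpha) = (38e-9)^2 * 19700^2 / (4 * 65e-8 * 0.2) = 1.078

1.078


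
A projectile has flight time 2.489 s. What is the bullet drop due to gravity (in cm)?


drop = 0.5*g*t^2 = 0.5*9.81*2.489^2 = 30.3871 m ≈ 3039 cm

3039 cm


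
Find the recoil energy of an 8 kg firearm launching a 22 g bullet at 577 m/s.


v_r = m_p*v_p/m_gun = 0.022*577/8 = 1.58675 m/s, E_r = 0.5*m_gun*v_r^2 = 0.5*8*1.58675^2 = 10.07 J

10.07 J


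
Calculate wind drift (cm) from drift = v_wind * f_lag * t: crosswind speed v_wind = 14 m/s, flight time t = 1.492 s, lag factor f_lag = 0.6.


drift = v_wind * lag * t = 14 * 0.6 * 1.492 = 12.5328 m ≈ 1253 cm

1253 cm


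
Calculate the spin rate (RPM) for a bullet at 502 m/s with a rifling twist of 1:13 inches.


twist_m = 13*0.0254 = 0.3302 m
spin = v/twist = 502/0.3302 = 1520.291 rev/s
RPM = spin*60 = 1520.291*60 ≈ 91217 RPM

91217 RPM


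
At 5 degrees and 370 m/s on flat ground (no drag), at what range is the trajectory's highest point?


R = v0^2*sin(2*theta)/g = 370^2*sin(2*5°)/9.81 = 2423.29 m
apex_dist = R/2 = 2423.29/2 = 1212 m

1212 m


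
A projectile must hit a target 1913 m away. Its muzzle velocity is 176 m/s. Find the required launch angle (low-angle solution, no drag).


sin(2*theta) = R*g/v0^2 = 1913*9.81/176^2 = 0.605841, theta = arcsin(0.605841)/2 = 18.64°

18.64 degrees


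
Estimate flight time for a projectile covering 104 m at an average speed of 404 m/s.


t = d/v = 104/404 = 0.2574 s

0.2574 s


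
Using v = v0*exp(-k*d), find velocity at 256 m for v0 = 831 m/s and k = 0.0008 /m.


v = v0*exp(-k*d) = 831*exp(-0.0008*256) = 677.1 m/s

677.1 m/s


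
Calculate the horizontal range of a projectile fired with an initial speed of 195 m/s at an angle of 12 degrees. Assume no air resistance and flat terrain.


R = v0^2 * sin(2*theta) / g = 195^2 * sin(2*12°) / 9.81 = 1577 m

1577 m


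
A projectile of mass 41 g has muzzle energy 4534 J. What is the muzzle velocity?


v = sqrt(2*E/m) = sqrt(2*4534/0.041) = 470.3 m/s

470.3 m/s


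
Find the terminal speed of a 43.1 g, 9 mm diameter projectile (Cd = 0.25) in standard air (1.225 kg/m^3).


A = pi*(d/2)^2 = pi*(9/2000)^2 = 6.36173e-05 m^2
vt = sqrt(2mg/(Cd*rho*A)) = sqrt(2*0.0431*9.81/(0.25 * 1.225 * 6.36173e-05)) = 208.3 m/s

208.3 m/s


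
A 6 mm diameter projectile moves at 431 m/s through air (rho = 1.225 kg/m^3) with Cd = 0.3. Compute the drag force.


A = pi*(d/2)^2 = pi*(6/2000)^2 = 2.82743e-05 m^2
Fd = 0.5*Cd*rho*A*v^2 = 0.5*0.3*1.225*2.82743e-05*431^2 = 0.9651 N

0.9651 N


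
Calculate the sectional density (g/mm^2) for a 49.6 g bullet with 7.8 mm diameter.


SD = m/d^2 = 49.6/7.8^2 = 0.8153 g/mm^2

0.8153 g/mm^2


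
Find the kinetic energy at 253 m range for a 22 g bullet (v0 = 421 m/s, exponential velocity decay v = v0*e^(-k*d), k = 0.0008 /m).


v = v0*exp(-k*d) = 421*exp(-0.0008*253) = 343.859 m/s
E = 0.5*m*v^2 = 0.5*0.022*343.859^2 = 1301 J

1301 J


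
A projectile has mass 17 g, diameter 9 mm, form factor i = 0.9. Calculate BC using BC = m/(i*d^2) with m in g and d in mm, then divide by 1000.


BC = m/(i*d^2*1000) = 17/(0.9 * 9^2 * 1000) = 0.0002332

0.0002332


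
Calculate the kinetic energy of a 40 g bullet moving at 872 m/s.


E = 0.5*m*v^2 = 0.5*0.04*872^2 = 15208 J

15208 J


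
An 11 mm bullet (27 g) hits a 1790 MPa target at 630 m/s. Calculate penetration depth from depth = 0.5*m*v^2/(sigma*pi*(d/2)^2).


A = pi*(d/2)^2 = pi*(11/2)^2 = 95.0332 mm^2
E = 0.5*m*v^2 = 0.5*0.027*630^2 = 5358.15 J
depth = E/(sigma*A) = 5358.15 J / (1790 MPa * 95.0332 mm^2) = 5358.15/(1790 * 95.0332) m = 0.0314983 m ≈ 31.5 mm

31.5 mm


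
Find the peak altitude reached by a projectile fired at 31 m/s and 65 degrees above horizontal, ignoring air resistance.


H = (v0*sin(theta))^2 / (2g) = (31*sin(65°))^2 / (2*9.81) = 40.23 m

40.23 m


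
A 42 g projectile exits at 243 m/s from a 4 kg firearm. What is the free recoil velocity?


v_recoil = m_p * v_p / m_gun = 0.042 * 243 / 4 = 2.552 m/s

2.552 m/s


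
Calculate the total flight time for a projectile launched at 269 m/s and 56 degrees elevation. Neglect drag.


T = 2*v0*sin(theta)/g = 2*269*sin(56°)/9.81 = 45.47 s

45.47 s


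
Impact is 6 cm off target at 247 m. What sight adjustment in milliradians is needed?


1 mrad subtends 1 cm per 10 m of range, so adj = error_cm / (dist_m / 10) = 6 / (247/10) = 0.2429 mrad

0.2429 mrad


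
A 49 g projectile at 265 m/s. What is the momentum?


p = m*v = 0.049*265 = 12.99 kg·m/s

12.99 kg·m/s


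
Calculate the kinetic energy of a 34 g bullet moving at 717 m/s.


E = 0.5*m*v^2 = 0.5*0.034*717^2 = 8740 J

8740 J


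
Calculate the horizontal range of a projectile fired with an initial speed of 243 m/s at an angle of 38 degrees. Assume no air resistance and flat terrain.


R = v0^2 * sin(2*theta) / g = 243^2 * sin(2*38°) / 9.81 = 5840 m

5840 m


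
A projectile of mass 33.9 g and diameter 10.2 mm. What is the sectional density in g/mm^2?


SD = m/d^2 = 33.9/10.2^2 = 0.3258 g/mm^2

0.3258 g/mm^2


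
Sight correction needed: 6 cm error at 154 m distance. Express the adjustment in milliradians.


1 mrad subtends 1 cm per 10 m of range, so adj = error_cm / (dist_m / 10) = 6 / (154/10) = 0.3896 mrad

0.3896 mrad


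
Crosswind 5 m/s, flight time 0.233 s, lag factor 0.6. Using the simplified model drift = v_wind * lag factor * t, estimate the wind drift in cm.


drift = v_wind * lag * t = 5 * 0.6 * 0.233 = 0.699 m ≈ 69.9 cm

69.9 cm


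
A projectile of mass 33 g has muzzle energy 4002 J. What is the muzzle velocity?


v = sqrt(2*E/m) = sqrt(2*4002/0.033) = 492.5 m/s

492.5 m/s


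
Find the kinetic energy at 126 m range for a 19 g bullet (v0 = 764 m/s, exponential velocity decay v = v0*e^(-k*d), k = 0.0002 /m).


v = v0*exp(-k*d) = 764*exp(-0.0002*126) = 744.988 m/s
E = 0.5*m*v^2 = 0.5*0.019*744.988^2 = 5273 J

5273 J


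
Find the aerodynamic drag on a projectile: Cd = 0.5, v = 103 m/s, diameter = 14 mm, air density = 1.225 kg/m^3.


A = pi*(d/2)^2 = pi*(14/2000)^2 = 1.53938e-04 m^2
Fd = 0.5*Cd*rho*A*v^2 = 0.5*0.5*1.225*1.53938e-04*103^2 = 0.5001 N

0.5001 N


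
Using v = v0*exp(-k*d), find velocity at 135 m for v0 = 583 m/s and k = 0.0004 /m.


v = v0*exp(-k*d) = 583*exp(-0.0004*135) = 552.4 m/s

552.4 m/s


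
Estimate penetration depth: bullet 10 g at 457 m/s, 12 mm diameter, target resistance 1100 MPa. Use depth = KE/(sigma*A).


A = pi*(d/2)^2 = pi*(12/2)^2 = 113.097 mm^2
E = 0.5*m*v^2 = 0.5*0.01*457^2 = 1044.25 J
depth = E/(sigma*A) = 1044.25 J / (1100 MPa * 113.097 mm^2) = 1044.25/(1100 * 113.097) m = 0.00839378 m ≈ 8.394 mm

8.394 mm


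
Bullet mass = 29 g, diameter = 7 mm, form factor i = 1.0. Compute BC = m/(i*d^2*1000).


BC = m/(i*d^2*1000) = 29/(1.0 * 7^2 * 1000) = 0.0005918

0.0005918


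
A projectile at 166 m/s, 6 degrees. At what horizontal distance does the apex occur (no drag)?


R = v0^2*sin(2*theta)/g = 166^2*sin(2*6°)/9.81 = 584.018 m
apex_dist = R/2 = 584.018/2 = 292 m

292 m


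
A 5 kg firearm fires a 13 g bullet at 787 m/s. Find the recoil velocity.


v_recoil = m_p * v_p / m_gun = 0.013 * 787 / 5 = 2.046 m/s

2.046 m/s


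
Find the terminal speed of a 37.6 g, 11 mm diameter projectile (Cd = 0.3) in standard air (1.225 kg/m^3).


A = pi*(d/2)^2 = pi*(11/2000)^2 = 9.50332e-05 m^2
vt = sqrt(2mg/(Cd*rho*A)) = sqrt(2*0.0376*9.81/(0.3 * 1.225 * 9.50332e-05)) = 145.3 m/s

145.3 m/s


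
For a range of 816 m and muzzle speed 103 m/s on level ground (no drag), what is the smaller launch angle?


sin(2*theta) = R*g/v0^2 = 816*9.81/103^2 = 0.754544, theta = arcsin(0.754544)/2 = 24.49°

24.49 degrees


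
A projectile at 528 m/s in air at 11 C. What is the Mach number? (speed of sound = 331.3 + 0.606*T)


a = 331.3 + 0.606*(11) = 337.966 m/s
M = v/a = 528/337.966 = 1.562

1.562


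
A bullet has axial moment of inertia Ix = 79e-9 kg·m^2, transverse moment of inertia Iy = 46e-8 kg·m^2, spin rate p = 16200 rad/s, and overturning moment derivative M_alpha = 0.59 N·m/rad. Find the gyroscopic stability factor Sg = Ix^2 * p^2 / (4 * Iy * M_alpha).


Sg = Ix^2 * p^2 / (4 * Iy * M_alpha) = (79e-9)^2 * 16200^2 / (4 * 46e-8 * 0.59) = 1.509

1.509


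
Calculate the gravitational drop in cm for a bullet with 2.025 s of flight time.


drop = 0.5*g*t^2 = 0.5*9.81*2.025^2 = 20.1136 m ≈ 2011 cm

2011 cm


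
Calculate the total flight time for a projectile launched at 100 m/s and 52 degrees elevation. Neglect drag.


T = 2*v0*sin(theta)/g = 2*100*sin(52°)/9.81 = 16.07 s

16.07 s


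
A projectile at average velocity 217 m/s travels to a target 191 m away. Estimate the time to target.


t = d/v = 191/217 = 0.8802 s

0.8802 s


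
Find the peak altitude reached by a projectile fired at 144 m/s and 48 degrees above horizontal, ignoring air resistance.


H = (v0*sin(theta))^2 / (2g) = (144*sin(48°))^2 / (2*9.81) = 583.7 m

583.7 m


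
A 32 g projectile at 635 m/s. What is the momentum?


p = m*v = 0.032*635 = 20.32 kg·m/s

20.32 kg·m/s


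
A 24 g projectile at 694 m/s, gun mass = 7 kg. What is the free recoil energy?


v_r = m_p*v_p/m_gun = 0.024*694/7 = 2.37943 m/s, E_r = 0.5*m_gun*v_r^2 = 0.5*7*2.37943^2 = 19.82 J

19.82 J


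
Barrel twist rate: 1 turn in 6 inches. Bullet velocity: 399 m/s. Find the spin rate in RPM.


twist_m = 6*0.0254 = 0.1524 m
spin = v/twist = 399/0.1524 = 2618.11 rev/s
RPM = spin*60 = 2618.11*60 ≈ 157087 RPM

157087 RPM


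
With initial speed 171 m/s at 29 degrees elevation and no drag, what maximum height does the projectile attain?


H = (v0*sin(theta))^2 / (2g) = (171*sin(29°))^2 / (2*9.81) = 350.3 m

350.3 m


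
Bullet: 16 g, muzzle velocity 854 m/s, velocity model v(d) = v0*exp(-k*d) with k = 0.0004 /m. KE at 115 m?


v = v0*exp(-k*d) = 854*exp(-0.0004*115) = 815.606 m/s
E = 0.5*m*v^2 = 0.5*0.016*815.606^2 = 5322 J

5322 J


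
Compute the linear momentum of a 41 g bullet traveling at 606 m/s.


p = m*v = 0.041*606 = 24.85 kg·m/s

24.85 kg·m/s


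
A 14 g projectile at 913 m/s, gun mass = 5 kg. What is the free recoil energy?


v_r = m_p*v_p/m_gun = 0.014*913/5 = 2.5564 m/s, E_r = 0.5*m_gun*v_r^2 = 0.5*5*2.5564^2 = 16.34 J

16.34 J


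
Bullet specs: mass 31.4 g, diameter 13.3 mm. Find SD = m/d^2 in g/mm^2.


SD = m/d^2 = 31.4/13.3^2 = 0.1775 g/mm^2

0.1775 g/mm^2


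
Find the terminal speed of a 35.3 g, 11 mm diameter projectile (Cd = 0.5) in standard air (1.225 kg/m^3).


A = pi*(d/2)^2 = pi*(11/2000)^2 = 9.50332e-05 m^2
vt = sqrt(2mg/(Cd*rho*A)) = sqrt(2*0.0353*9.81/(0.5 * 1.225 * 9.50332e-05)) = 109.1 m/s

109.1 m/s


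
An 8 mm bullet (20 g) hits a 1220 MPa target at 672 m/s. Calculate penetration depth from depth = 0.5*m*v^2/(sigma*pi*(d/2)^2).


A = pi*(d/2)^2 = pi*(8/2)^2 = 50.2655 mm^2
E = 0.5*m*v^2 = 0.5*0.02*672^2 = 4515.84 J
depth = E/(sigma*A) = 4515.84 J / (1220 MPa * 50.2655 mm^2) = 4515.84/(1220 * 50.2655) m = 0.0736392 m ≈ 73.64 mm

73.64 mm


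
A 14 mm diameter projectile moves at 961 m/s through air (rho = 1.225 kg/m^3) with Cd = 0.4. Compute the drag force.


A = pi*(d/2)^2 = pi*(14/2000)^2 = 1.53938e-04 m^2
Fd = 0.5*Cd*rho*A*v^2 = 0.5*0.4*1.225*1.53938e-04*961^2 = 34.83 N

34.83 N


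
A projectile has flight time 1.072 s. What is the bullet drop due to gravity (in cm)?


drop = 0.5*g*t^2 = 0.5*9.81*1.072^2 = 5.63675 m ≈ 563.7 cm

563.7 cm


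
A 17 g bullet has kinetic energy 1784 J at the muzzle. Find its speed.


v = sqrt(2*E/m) = sqrt(2*1784/0.017) = 458.1 m/s

458.1 m/s


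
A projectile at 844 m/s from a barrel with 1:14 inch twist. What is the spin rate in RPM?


twist_m = 14*0.0254 = 0.3556 m
spin = v/twist = 844/0.3556 = 2373.453 rev/s
RPM = spin*60 = 2373.453*60 ≈ 142407 RPM

142407 RPM


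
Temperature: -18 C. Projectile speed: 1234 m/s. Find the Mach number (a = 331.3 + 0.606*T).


a = 331.3 + 0.606*(-18) = 320.392 m/s
M = v/a = 1234/320.392 = 3.852

3.852


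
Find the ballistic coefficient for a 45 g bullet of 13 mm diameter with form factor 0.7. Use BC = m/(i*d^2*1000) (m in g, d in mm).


BC = m/(i*d^2*1000) = 45/(0.7 * 13^2 * 1000) = 0.0003804

0.0003804


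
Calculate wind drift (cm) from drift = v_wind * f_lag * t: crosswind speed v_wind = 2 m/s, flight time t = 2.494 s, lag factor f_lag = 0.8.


drift = v_wind * lag * t = 2 * 0.8 * 2.494 = 3.9904 m ≈ 399 cm

399 cm


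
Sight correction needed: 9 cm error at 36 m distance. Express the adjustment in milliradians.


1 mrad subtends 1 cm per 10 m of range, so adj = error_cm / (dist_m / 10) = 9 / (36/10) = 2.5 mrad

2.5 mrad


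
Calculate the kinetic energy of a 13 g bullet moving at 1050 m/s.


E = 0.5*m*v^2 = 0.5*0.013*1050^2 = 7166 J

7166 J


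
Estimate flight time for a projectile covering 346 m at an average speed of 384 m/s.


t = d/v = 346/384 = 0.901 s

0.901 s


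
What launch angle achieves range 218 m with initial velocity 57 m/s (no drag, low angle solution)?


sin(2*theta) = R*g/v0^2 = 218*9.81/57^2 = 0.658227, theta = arcsin(0.658227)/2 = 20.58°

20.58 degrees


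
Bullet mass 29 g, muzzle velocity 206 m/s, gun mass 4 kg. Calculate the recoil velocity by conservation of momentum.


v_recoil = m_p * v_p / m_gun = 0.029 * 206 / 4 = 1.494 m/s

1.494 m/s


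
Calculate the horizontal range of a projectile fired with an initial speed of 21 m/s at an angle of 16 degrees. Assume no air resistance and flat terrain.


R = v0^2 * sin(2*theta) / g = 21^2 * sin(2*16°) / 9.81 = 23.82 m

23.82 m


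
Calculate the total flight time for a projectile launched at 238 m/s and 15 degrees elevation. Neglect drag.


T = 2*v0*sin(theta)/g = 2*238*sin(15°)/9.81 = 12.56 s

12.56 s


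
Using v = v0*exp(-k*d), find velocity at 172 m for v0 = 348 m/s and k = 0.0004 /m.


v = v0*exp(-k*d) = 348*exp(-0.0004*172) = 324.9 m/s

324.9 m/s


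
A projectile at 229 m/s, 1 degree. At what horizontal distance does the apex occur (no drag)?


R = v0^2*sin(2*theta)/g = 229^2*sin(2*1°)/9.81 = 186.561 m
apex_dist = R/2 = 186.561/2 = 93.28 m

93.28 m


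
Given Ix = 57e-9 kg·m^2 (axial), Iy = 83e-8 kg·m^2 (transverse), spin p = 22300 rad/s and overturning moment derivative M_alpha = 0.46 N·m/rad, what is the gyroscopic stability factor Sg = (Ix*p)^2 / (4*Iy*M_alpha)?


Sg = Ix^2 * p^2 / (4 * Iy * M_alpha) = (57e-9)^2 * 22300^2 / (4 * 83e-8 * 0.46) = 1.058

1.058


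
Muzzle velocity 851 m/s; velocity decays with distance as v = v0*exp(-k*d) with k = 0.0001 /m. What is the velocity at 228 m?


v = v0*exp(-k*d) = 851*exp(-0.0001*228) = 831.8 m/s

831.8 m/s


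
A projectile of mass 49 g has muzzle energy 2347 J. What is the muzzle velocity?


v = sqrt(2*E/m) = sqrt(2*2347/0.049) = 309.5 m/s

309.5 m/s


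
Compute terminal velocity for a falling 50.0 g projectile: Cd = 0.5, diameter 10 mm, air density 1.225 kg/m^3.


A = pi*(d/2)^2 = pi*(10/2000)^2 = 7.85398e-05 m^2
vt = sqrt(2mg/(Cd*rho*A)) = sqrt(2*0.05*9.81/(0.5 * 1.225 * 7.85398e-05)) = 142.8 m/s

142.8 m/s


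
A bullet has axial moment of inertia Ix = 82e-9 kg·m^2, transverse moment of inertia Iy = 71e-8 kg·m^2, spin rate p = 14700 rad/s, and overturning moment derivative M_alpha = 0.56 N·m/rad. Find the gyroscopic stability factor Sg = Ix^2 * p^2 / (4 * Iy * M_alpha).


Sg = Ix^2 * p^2 / (4 * Iy * M_alpha) = (82e-9)^2 * 14700^2 / (4 * 71e-8 * 0.56) = 0.9136

0.9136


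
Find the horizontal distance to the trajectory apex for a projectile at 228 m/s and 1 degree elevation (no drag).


R = v0^2*sin(2*theta)/g = 228^2*sin(2*1°)/9.81 = 184.935 m
apex_dist = R/2 = 184.935/2 = 92.47 m

92.47 m


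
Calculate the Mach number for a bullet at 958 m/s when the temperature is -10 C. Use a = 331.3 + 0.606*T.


a = 331.3 + 0.606*(-10) = 325.24 m/s
M = v/a = 958/325.24 = 2.946

2.946


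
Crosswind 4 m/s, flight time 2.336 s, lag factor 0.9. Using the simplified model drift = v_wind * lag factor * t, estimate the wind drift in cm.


drift = v_wind * lag * t = 4 * 0.9 * 2.336 = 8.4096 m ≈ 841 cm

841 cm


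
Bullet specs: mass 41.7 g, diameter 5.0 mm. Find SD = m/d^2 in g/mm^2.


SD = m/d^2 = 41.7/5.0^2 = 1.668 g/mm^2

1.668 g/mm^2


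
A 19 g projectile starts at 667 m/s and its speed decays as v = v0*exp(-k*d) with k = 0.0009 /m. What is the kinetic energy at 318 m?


v = v0*exp(-k*d) = 667*exp(-0.0009*318) = 500.992 m/s
E = 0.5*m*v^2 = 0.5*0.019*500.992^2 = 2384 J

2384 J


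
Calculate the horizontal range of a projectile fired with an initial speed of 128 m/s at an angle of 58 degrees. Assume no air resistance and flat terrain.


R = v0^2 * sin(2*theta) / g = 128^2 * sin(2*58°) / 9.81 = 1501 m

1501 m


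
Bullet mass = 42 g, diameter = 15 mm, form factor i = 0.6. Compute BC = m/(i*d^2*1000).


BC = m/(i*d^2*1000) = 42/(0.6 * 15^2 * 1000) = 0.0003111

0.0003111


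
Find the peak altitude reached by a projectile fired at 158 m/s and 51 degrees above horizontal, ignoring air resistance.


H = (v0*sin(theta))^2 / (2g) = (158*sin(51°))^2 / (2*9.81) = 768.5 m

768.5 m


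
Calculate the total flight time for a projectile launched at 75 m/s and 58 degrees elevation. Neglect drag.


T = 2*v0*sin(theta)/g = 2*75*sin(58°)/9.81 = 12.97 s

12.97 s


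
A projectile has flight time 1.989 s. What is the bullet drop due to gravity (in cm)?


drop = 0.5*g*t^2 = 0.5*9.81*1.989^2 = 19.4048 m ≈ 1940 cm

1940 cm


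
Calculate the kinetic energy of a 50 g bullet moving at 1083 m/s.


E = 0.5*m*v^2 = 0.5*0.05*1083^2 = 29322 J

29322 J


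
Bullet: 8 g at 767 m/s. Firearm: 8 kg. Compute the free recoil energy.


v_r = m_p*v_p/m_gun = 0.008*767/8 = 0.767 m/s, E_r = 0.5*m_gun*v_r^2 = 0.5*8*0.767^2 = 2.353 J

2.353 J


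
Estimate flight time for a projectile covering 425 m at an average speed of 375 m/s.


t = d/v = 425/375 = 1.133 s

1.133 s


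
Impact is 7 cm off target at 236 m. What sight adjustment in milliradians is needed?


1 mrad subtends 1 cm per 10 m of range, so adj = error_cm / (dist_m / 10) = 7 / (236/10) = 0.2966 mrad

0.2966 mrad


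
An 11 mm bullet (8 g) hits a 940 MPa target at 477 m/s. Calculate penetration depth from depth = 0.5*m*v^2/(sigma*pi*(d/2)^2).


A = pi*(d/2)^2 = pi*(11/2)^2 = 95.0332 mm^2
E = 0.5*m*v^2 = 0.5*0.008*477^2 = 910.116 J
depth = E/(sigma*A) = 910.116 J / (940 MPa * 95.0332 mm^2) = 910.116/(940 * 95.0332) m = 0.0101881 m ≈ 10.19 mm

10.19 mm


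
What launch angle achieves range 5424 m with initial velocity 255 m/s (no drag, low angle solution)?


sin(2*theta) = R*g/v0^2 = 5424*9.81/255^2 = 0.818292, theta = arcsin(0.818292)/2 = 27.46°

27.46 degrees


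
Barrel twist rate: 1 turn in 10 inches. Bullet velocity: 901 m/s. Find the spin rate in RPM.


twist_m = 10*0.0254 = 0.254 m
spin = v/twist = 901/0.254 = 3547.244 rev/s
RPM = spin*60 = 3547.244*60 ≈ 212835 RPM

212835 RPM


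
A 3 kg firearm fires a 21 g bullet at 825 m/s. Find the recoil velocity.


v_recoil = m_p * v_p / m_gun = 0.021 * 825 / 3 = 5.775 m/s

5.775 m/s


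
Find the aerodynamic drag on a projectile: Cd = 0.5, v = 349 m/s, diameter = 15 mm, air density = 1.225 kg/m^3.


A = pi*(d/2)^2 = pi*(15/2000)^2 = 1.76715e-04 m^2
Fd = 0.5*Cd*rho*A*v^2 = 0.5*0.5*1.225*1.76715e-04*349^2 = 6.592 N

6.592 N


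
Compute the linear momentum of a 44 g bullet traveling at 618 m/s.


p = m*v = 0.044*618 = 27.19 kg·m/s

27.19 kg·m/s


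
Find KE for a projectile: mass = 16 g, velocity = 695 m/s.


E = 0.5*m*v^2 = 0.5*0.016*695^2 = 3864 J

3864 J


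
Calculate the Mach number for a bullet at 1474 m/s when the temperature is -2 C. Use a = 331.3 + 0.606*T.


a = 331.3 + 0.606*(-2) = 330.088 m/s
M = v/a = 1474/330.088 = 4.465

4.465


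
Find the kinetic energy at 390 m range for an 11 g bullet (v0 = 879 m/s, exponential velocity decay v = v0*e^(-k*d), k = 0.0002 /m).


v = v0*exp(-k*d) = 879*exp(-0.0002*390) = 813.044 m/s
E = 0.5*m*v^2 = 0.5*0.011*813.044^2 = 3636 J

3636 J


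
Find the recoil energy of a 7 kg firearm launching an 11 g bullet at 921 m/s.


v_r = m_p*v_p/m_gun = 0.011*921/7 = 1.44729 m/s, E_r = 0.5*m_gun*v_r^2 = 0.5*7*1.44729^2 = 7.331 J

7.331 J


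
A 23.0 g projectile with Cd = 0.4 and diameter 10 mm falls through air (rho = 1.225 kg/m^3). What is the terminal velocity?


A = pi*(d/2)^2 = pi*(10/2000)^2 = 7.85398e-05 m^2
vt = sqrt(2mg/(Cd*rho*A)) = sqrt(2*0.023*9.81/(0.4 * 1.225 * 7.85398e-05)) = 108.3 m/s

108.3 m/s


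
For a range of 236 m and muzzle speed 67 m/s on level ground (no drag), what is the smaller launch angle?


sin(2*theta) = R*g/v0^2 = 236*9.81/67^2 = 0.515741, theta = arcsin(0.515741)/2 = 15.52°

15.52 degrees


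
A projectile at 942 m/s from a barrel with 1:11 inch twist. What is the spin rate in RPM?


twist_m = 11*0.0254 = 0.2794 m
spin = v/twist = 942/0.2794 = 3371.51 rev/s
RPM = spin*60 = 3371.51*60 ≈ 202291 RPM

202291 RPM


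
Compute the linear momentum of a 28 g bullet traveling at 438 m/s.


p = m*v = 0.028*438 = 12.26 kg·m/s

12.26 kg·m/s


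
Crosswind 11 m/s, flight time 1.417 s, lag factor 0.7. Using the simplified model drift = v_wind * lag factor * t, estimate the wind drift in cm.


drift = v_wind * lag * t = 11 * 0.7 * 1.417 = 10.9109 m ≈ 1091 cm

1091 cm


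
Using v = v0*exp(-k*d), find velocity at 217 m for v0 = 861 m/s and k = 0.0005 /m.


v = v0*exp(-k*d) = 861*exp(-0.0005*217) = 772.5 m/s

772.5 m/s


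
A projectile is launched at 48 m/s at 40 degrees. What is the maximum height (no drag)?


H = (v0*sin(theta))^2 / (2g) = (48*sin(40°))^2 / (2*9.81) = 48.52 m

48.52 m


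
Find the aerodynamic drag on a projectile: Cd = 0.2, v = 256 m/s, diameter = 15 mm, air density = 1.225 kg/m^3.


A = pi*(d/2)^2 = pi*(15/2000)^2 = 1.76715e-04 m^2
Fd = 0.5*Cd*rho*A*v^2 = 0.5*0.2*1.225*1.76715e-04*256^2 = 1.419 N

1.419 N


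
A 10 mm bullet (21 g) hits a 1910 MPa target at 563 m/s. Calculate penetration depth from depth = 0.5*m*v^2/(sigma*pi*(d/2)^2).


A = pi*(d/2)^2 = pi*(10/2)^2 = 78.5398 mm^2
E = 0.5*m*v^2 = 0.5*0.021*563^2 = 3328.17 J
depth = E/(sigma*A) = 3328.17 J / (1910 MPa * 78.5398 mm^2) = 3328.17/(1910 * 78.5398) m = 0.0221862 m ≈ 22.19 mm

22.19 mm


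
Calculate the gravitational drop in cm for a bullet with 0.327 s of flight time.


drop = 0.5*g*t^2 = 0.5*9.81*0.327^2 = 0.524487 m ≈ 52.45 cm

52.45 cm


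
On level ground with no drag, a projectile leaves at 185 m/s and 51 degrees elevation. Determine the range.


R = v0^2 * sin(2*theta) / g = 185^2 * sin(2*51°) / 9.81 = 3413 m

3413 m


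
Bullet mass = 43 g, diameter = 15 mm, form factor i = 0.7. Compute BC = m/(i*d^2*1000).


BC = m/(i*d^2*1000) = 43/(0.7 * 15^2 * 1000) = 0.000273

0.000273


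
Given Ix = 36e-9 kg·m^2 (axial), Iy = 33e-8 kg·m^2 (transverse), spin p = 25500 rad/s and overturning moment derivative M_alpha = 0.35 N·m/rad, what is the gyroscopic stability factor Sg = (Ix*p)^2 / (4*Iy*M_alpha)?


Sg = Ix^2 * p^2 / (4 * Iy * M_alpha) = (36e-9)^2 * 25500^2 / (4 * 33e-8 * 0.35) = 1.824

1.824


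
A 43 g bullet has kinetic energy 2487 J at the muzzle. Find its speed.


v = sqrt(2*E/m) = sqrt(2*2487/0.043) = 340.1 m/s

340.1 m/s


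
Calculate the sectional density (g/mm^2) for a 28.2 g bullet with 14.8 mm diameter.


SD = m/d^2 = 28.2/14.8^2 = 0.1287 g/mm^2

0.1287 g/mm^2


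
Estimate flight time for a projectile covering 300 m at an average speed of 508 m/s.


t = d/v = 300/508 = 0.5906 s

0.5906 s


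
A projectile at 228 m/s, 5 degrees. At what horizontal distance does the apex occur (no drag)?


R = v0^2*sin(2*theta)/g = 228^2*sin(2*5°)/9.81 = 920.176 m
apex_dist = R/2 = 920.176/2 = 460.1 m

460.1 m


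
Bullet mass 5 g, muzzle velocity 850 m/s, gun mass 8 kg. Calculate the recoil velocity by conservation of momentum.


v_recoil = m_p * v_p / m_gun = 0.005 * 850 / 8 = 0.5312 m/s

0.5312 m/s


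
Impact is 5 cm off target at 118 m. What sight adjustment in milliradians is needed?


1 mrad subtends 1 cm per 10 m of range, so adj = error_cm / (dist_m / 10) = 5 / (118/10) = 0.4237 mrad

0.4237 mrad


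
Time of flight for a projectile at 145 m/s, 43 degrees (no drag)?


T = 2*v0*sin(theta)/g = 2*145*sin(43°)/9.81 = 20.16 s

20.16 s


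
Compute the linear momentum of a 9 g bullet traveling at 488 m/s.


p = m*v = 0.009*488 = 4.392 kg·m/s

4.392 kg·m/s


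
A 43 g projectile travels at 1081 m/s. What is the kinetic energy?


E = 0.5*m*v^2 = 0.5*0.043*1081^2 = 25124 J

25124 J


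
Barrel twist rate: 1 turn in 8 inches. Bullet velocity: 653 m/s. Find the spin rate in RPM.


twist_m = 8*0.0254 = 0.2032 m
spin = v/twist = 653/0.2032 = 3213.583 rev/s
RPM = spin*60 = 3213.583*60 ≈ 192815 RPM

192815 RPM


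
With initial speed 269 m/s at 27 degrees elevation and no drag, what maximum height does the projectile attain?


H = (v0*sin(theta))^2 / (2g) = (269*sin(27°))^2 / (2*9.81) = 760.1 m

760.1 m


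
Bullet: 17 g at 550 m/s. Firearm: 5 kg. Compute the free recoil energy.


v_r = m_p*v_p/m_gun = 0.017*550/5 = 1.87 m/s, E_r = 0.5*m_gun*v_r^2 = 0.5*5*1.87^2 = 8.742 J

8.742 J


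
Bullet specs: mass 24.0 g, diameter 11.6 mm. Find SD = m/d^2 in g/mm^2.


SD = m/d^2 = 24.0/11.6^2 = 0.1784 g/mm^2

0.1784 g/mm^2


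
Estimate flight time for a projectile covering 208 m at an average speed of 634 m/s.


t = d/v = 208/634 = 0.3281 s

0.3281 s


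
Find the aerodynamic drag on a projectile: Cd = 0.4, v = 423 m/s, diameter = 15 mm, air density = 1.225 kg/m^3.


A = pi*(d/2)^2 = pi*(15/2000)^2 = 1.76715e-04 m^2
Fd = 0.5*Cd*rho*A*v^2 = 0.5*0.4*1.225*1.76715e-04*423^2 = 7.747 N

7.747 N


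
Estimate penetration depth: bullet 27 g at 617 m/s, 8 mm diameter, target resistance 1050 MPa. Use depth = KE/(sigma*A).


A = pi*(d/2)^2 = pi*(8/2)^2 = 50.2655 mm^2
E = 0.5*m*v^2 = 0.5*0.027*617^2 = 5139.3 J
depth = E/(sigma*A) = 5139.3 J / (1050 MPa * 50.2655 mm^2) = 5139.3/(1050 * 50.2655) m = 0.0973744 m ≈ 97.37 mm

97.37 mm


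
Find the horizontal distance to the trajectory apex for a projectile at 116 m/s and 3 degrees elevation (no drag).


R = v0^2*sin(2*theta)/g = 116^2*sin(2*3°)/9.81 = 143.378 m
apex_dist = R/2 = 143.378/2 = 71.69 m

71.69 m


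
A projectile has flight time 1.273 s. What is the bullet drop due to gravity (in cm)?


drop = 0.5*g*t^2 = 0.5*9.81*1.273^2 = 7.94869 m ≈ 794.9 cm

794.9 cm


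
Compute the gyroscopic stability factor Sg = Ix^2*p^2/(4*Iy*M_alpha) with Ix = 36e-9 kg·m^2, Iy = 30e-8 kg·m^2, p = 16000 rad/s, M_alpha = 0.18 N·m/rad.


Sg = Ix^2 * p^2 / (4 * Iy * M_alpha) = (36e-9)^2 * 16000^2 / (4 * 30e-8 * 0.18) = 1.536

1.536


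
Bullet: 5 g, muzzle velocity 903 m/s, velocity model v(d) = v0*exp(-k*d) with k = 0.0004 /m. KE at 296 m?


v = v0*exp(-k*d) = 903*exp(-0.0004*296) = 802.172 m/s
E = 0.5*m*v^2 = 0.5*0.005*802.172^2 = 1609 J

1609 J


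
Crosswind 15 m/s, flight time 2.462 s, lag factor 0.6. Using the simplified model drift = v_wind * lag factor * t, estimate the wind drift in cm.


drift = v_wind * lag * t = 15 * 0.6 * 2.462 = 22.158 m ≈ 2216 cm

2216 cm


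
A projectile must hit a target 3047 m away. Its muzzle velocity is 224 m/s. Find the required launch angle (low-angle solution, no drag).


sin(2*theta) = R*g/v0^2 = 3047*9.81/224^2 = 0.595724, theta = arcsin(0.595724)/2 = 18.28°

18.28 degrees


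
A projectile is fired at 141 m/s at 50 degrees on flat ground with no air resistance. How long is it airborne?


T = 2*v0*sin(theta)/g = 2*141*sin(50°)/9.81 = 22.02 s

22.02 s
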